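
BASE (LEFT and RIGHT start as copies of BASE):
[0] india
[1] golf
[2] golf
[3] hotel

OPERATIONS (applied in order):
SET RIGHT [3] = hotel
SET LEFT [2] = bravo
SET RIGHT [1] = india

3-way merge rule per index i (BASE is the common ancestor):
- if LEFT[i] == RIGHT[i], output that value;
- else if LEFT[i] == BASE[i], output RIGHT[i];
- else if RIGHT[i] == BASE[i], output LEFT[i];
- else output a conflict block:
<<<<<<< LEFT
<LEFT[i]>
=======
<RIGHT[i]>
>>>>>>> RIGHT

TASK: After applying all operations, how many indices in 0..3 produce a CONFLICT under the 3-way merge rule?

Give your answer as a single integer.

Final LEFT:  [india, golf, bravo, hotel]
Final RIGHT: [india, india, golf, hotel]
i=0: L=india R=india -> agree -> india
i=1: L=golf=BASE, R=india -> take RIGHT -> india
i=2: L=bravo, R=golf=BASE -> take LEFT -> bravo
i=3: L=hotel R=hotel -> agree -> hotel
Conflict count: 0

Answer: 0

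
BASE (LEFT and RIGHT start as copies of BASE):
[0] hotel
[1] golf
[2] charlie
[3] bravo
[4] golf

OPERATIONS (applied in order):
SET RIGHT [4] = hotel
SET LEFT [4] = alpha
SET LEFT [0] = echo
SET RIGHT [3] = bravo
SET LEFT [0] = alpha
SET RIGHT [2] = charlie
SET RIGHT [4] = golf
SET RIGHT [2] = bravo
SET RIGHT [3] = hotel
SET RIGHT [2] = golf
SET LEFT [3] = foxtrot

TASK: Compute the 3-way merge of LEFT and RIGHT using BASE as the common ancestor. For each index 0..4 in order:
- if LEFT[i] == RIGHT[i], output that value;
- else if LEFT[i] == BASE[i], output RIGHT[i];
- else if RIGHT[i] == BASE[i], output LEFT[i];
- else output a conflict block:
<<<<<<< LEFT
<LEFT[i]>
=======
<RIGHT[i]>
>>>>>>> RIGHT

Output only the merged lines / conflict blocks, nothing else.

Final LEFT:  [alpha, golf, charlie, foxtrot, alpha]
Final RIGHT: [hotel, golf, golf, hotel, golf]
i=0: L=alpha, R=hotel=BASE -> take LEFT -> alpha
i=1: L=golf R=golf -> agree -> golf
i=2: L=charlie=BASE, R=golf -> take RIGHT -> golf
i=3: BASE=bravo L=foxtrot R=hotel all differ -> CONFLICT
i=4: L=alpha, R=golf=BASE -> take LEFT -> alpha

Answer: alpha
golf
golf
<<<<<<< LEFT
foxtrot
=======
hotel
>>>>>>> RIGHT
alpha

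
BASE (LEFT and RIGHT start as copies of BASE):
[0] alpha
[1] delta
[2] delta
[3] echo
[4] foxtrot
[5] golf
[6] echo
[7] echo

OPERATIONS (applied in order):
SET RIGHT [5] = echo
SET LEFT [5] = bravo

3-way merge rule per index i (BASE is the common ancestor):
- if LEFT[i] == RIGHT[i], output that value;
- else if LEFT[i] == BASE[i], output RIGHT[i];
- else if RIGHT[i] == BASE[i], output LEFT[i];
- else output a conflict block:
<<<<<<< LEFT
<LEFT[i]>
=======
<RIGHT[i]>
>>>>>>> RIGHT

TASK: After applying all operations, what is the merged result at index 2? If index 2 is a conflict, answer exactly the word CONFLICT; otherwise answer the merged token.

Final LEFT:  [alpha, delta, delta, echo, foxtrot, bravo, echo, echo]
Final RIGHT: [alpha, delta, delta, echo, foxtrot, echo, echo, echo]
i=0: L=alpha R=alpha -> agree -> alpha
i=1: L=delta R=delta -> agree -> delta
i=2: L=delta R=delta -> agree -> delta
i=3: L=echo R=echo -> agree -> echo
i=4: L=foxtrot R=foxtrot -> agree -> foxtrot
i=5: BASE=golf L=bravo R=echo all differ -> CONFLICT
i=6: L=echo R=echo -> agree -> echo
i=7: L=echo R=echo -> agree -> echo
Index 2 -> delta

Answer: delta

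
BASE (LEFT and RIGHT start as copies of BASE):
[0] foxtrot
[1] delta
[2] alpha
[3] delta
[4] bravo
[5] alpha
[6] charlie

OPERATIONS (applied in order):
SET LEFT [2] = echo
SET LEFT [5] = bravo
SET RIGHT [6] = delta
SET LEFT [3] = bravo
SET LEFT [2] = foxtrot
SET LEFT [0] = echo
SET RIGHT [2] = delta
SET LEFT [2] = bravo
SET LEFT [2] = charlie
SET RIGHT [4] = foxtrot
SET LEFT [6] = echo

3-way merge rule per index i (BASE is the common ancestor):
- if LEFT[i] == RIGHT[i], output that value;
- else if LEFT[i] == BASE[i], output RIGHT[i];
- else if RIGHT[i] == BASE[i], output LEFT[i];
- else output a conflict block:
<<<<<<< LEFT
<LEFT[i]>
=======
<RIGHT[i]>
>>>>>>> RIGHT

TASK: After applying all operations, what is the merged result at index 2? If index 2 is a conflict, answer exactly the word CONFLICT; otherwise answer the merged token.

Final LEFT:  [echo, delta, charlie, bravo, bravo, bravo, echo]
Final RIGHT: [foxtrot, delta, delta, delta, foxtrot, alpha, delta]
i=0: L=echo, R=foxtrot=BASE -> take LEFT -> echo
i=1: L=delta R=delta -> agree -> delta
i=2: BASE=alpha L=charlie R=delta all differ -> CONFLICT
i=3: L=bravo, R=delta=BASE -> take LEFT -> bravo
i=4: L=bravo=BASE, R=foxtrot -> take RIGHT -> foxtrot
i=5: L=bravo, R=alpha=BASE -> take LEFT -> bravo
i=6: BASE=charlie L=echo R=delta all differ -> CONFLICT
Index 2 -> CONFLICT

Answer: CONFLICT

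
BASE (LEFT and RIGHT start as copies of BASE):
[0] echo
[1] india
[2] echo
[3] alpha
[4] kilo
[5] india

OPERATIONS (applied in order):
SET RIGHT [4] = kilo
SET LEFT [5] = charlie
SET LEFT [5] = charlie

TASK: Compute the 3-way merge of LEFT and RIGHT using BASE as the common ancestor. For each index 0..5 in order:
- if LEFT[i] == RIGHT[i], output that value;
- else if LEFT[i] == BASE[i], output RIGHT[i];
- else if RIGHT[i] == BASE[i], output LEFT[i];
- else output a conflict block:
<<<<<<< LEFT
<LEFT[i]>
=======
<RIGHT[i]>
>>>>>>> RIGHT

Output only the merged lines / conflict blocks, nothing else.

Answer: echo
india
echo
alpha
kilo
charlie

Derivation:
Final LEFT:  [echo, india, echo, alpha, kilo, charlie]
Final RIGHT: [echo, india, echo, alpha, kilo, india]
i=0: L=echo R=echo -> agree -> echo
i=1: L=india R=india -> agree -> india
i=2: L=echo R=echo -> agree -> echo
i=3: L=alpha R=alpha -> agree -> alpha
i=4: L=kilo R=kilo -> agree -> kilo
i=5: L=charlie, R=india=BASE -> take LEFT -> charlie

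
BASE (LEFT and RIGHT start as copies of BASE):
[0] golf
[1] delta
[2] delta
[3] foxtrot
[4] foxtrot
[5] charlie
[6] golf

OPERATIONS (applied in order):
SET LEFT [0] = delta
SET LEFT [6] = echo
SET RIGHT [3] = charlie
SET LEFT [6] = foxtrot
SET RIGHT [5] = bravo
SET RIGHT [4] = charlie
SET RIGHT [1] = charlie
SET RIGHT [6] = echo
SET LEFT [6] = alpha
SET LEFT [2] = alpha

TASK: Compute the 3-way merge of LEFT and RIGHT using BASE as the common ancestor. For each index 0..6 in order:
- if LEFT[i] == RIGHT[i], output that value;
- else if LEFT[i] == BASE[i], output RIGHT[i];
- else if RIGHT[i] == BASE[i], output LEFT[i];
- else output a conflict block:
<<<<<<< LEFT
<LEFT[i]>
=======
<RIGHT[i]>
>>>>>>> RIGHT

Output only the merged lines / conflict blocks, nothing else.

Answer: delta
charlie
alpha
charlie
charlie
bravo
<<<<<<< LEFT
alpha
=======
echo
>>>>>>> RIGHT

Derivation:
Final LEFT:  [delta, delta, alpha, foxtrot, foxtrot, charlie, alpha]
Final RIGHT: [golf, charlie, delta, charlie, charlie, bravo, echo]
i=0: L=delta, R=golf=BASE -> take LEFT -> delta
i=1: L=delta=BASE, R=charlie -> take RIGHT -> charlie
i=2: L=alpha, R=delta=BASE -> take LEFT -> alpha
i=3: L=foxtrot=BASE, R=charlie -> take RIGHT -> charlie
i=4: L=foxtrot=BASE, R=charlie -> take RIGHT -> charlie
i=5: L=charlie=BASE, R=bravo -> take RIGHT -> bravo
i=6: BASE=golf L=alpha R=echo all differ -> CONFLICT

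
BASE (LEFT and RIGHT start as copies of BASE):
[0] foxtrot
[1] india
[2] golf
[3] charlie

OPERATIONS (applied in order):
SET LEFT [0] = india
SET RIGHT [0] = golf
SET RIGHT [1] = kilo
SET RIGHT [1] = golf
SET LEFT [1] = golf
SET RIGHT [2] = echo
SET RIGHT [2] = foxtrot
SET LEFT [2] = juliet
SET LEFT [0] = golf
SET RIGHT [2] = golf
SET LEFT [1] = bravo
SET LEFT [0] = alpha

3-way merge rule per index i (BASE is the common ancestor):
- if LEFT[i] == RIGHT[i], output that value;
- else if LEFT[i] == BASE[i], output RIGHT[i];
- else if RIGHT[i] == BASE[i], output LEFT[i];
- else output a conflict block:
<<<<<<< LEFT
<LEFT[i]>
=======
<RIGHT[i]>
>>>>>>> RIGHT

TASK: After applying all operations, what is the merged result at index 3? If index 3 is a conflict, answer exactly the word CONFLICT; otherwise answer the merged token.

Final LEFT:  [alpha, bravo, juliet, charlie]
Final RIGHT: [golf, golf, golf, charlie]
i=0: BASE=foxtrot L=alpha R=golf all differ -> CONFLICT
i=1: BASE=india L=bravo R=golf all differ -> CONFLICT
i=2: L=juliet, R=golf=BASE -> take LEFT -> juliet
i=3: L=charlie R=charlie -> agree -> charlie
Index 3 -> charlie

Answer: charlie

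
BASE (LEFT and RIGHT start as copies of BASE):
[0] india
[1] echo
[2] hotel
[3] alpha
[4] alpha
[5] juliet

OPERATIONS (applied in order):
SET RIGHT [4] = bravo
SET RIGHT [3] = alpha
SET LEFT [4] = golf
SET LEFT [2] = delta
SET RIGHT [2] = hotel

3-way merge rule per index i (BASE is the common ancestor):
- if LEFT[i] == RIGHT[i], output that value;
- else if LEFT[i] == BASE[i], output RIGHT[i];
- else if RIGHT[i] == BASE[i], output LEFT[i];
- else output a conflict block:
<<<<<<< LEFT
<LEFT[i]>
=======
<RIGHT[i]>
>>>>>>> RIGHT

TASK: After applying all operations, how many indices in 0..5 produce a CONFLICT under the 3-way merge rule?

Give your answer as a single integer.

Final LEFT:  [india, echo, delta, alpha, golf, juliet]
Final RIGHT: [india, echo, hotel, alpha, bravo, juliet]
i=0: L=india R=india -> agree -> india
i=1: L=echo R=echo -> agree -> echo
i=2: L=delta, R=hotel=BASE -> take LEFT -> delta
i=3: L=alpha R=alpha -> agree -> alpha
i=4: BASE=alpha L=golf R=bravo all differ -> CONFLICT
i=5: L=juliet R=juliet -> agree -> juliet
Conflict count: 1

Answer: 1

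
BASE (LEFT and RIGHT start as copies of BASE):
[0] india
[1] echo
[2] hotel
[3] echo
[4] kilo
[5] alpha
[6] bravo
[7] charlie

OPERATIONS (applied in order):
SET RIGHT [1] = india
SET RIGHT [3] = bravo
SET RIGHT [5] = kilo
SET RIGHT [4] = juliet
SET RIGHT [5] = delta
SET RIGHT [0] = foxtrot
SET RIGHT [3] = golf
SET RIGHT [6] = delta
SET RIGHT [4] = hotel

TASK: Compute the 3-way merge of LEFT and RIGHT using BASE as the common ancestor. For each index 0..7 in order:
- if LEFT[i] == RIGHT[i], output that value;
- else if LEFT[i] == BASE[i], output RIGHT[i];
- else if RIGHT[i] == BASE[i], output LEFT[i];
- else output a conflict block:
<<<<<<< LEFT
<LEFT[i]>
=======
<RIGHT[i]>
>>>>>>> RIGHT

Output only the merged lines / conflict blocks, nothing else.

Final LEFT:  [india, echo, hotel, echo, kilo, alpha, bravo, charlie]
Final RIGHT: [foxtrot, india, hotel, golf, hotel, delta, delta, charlie]
i=0: L=india=BASE, R=foxtrot -> take RIGHT -> foxtrot
i=1: L=echo=BASE, R=india -> take RIGHT -> india
i=2: L=hotel R=hotel -> agree -> hotel
i=3: L=echo=BASE, R=golf -> take RIGHT -> golf
i=4: L=kilo=BASE, R=hotel -> take RIGHT -> hotel
i=5: L=alpha=BASE, R=delta -> take RIGHT -> delta
i=6: L=bravo=BASE, R=delta -> take RIGHT -> delta
i=7: L=charlie R=charlie -> agree -> charlie

Answer: foxtrot
india
hotel
golf
hotel
delta
delta
charlie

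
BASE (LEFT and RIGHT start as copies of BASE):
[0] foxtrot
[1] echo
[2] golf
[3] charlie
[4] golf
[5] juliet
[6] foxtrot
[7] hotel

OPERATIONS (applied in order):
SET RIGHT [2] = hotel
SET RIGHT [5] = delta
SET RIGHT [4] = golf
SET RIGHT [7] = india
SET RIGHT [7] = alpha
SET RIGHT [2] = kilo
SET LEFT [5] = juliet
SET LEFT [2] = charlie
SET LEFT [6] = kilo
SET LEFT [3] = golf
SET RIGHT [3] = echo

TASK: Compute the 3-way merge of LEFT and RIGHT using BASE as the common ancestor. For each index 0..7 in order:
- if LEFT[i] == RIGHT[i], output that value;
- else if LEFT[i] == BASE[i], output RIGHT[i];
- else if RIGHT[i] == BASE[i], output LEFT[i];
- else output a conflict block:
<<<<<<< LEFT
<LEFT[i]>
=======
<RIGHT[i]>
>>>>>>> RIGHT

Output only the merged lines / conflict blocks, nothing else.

Answer: foxtrot
echo
<<<<<<< LEFT
charlie
=======
kilo
>>>>>>> RIGHT
<<<<<<< LEFT
golf
=======
echo
>>>>>>> RIGHT
golf
delta
kilo
alpha

Derivation:
Final LEFT:  [foxtrot, echo, charlie, golf, golf, juliet, kilo, hotel]
Final RIGHT: [foxtrot, echo, kilo, echo, golf, delta, foxtrot, alpha]
i=0: L=foxtrot R=foxtrot -> agree -> foxtrot
i=1: L=echo R=echo -> agree -> echo
i=2: BASE=golf L=charlie R=kilo all differ -> CONFLICT
i=3: BASE=charlie L=golf R=echo all differ -> CONFLICT
i=4: L=golf R=golf -> agree -> golf
i=5: L=juliet=BASE, R=delta -> take RIGHT -> delta
i=6: L=kilo, R=foxtrot=BASE -> take LEFT -> kilo
i=7: L=hotel=BASE, R=alpha -> take RIGHT -> alpha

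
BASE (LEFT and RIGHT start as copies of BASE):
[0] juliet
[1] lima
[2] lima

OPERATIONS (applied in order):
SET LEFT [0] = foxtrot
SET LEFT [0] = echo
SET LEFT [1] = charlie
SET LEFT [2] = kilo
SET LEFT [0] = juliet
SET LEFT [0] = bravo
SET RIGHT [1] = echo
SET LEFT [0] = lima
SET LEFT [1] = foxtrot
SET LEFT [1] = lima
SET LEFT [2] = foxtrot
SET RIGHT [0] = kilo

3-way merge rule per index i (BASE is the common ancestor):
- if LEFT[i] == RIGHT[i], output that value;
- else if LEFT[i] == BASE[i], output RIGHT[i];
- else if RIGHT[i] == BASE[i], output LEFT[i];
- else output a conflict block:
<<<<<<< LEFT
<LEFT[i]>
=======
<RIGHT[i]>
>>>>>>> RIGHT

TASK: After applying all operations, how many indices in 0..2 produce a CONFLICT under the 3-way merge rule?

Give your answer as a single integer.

Final LEFT:  [lima, lima, foxtrot]
Final RIGHT: [kilo, echo, lima]
i=0: BASE=juliet L=lima R=kilo all differ -> CONFLICT
i=1: L=lima=BASE, R=echo -> take RIGHT -> echo
i=2: L=foxtrot, R=lima=BASE -> take LEFT -> foxtrot
Conflict count: 1

Answer: 1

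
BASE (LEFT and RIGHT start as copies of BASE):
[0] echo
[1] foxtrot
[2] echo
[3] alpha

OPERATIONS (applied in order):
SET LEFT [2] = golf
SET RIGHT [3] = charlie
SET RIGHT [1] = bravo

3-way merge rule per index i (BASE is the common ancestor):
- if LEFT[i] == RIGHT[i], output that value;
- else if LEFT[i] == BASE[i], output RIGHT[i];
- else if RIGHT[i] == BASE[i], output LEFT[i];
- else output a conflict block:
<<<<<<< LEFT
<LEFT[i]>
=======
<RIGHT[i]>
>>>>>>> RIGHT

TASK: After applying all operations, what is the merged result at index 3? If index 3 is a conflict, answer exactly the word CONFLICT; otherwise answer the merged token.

Answer: charlie

Derivation:
Final LEFT:  [echo, foxtrot, golf, alpha]
Final RIGHT: [echo, bravo, echo, charlie]
i=0: L=echo R=echo -> agree -> echo
i=1: L=foxtrot=BASE, R=bravo -> take RIGHT -> bravo
i=2: L=golf, R=echo=BASE -> take LEFT -> golf
i=3: L=alpha=BASE, R=charlie -> take RIGHT -> charlie
Index 3 -> charlie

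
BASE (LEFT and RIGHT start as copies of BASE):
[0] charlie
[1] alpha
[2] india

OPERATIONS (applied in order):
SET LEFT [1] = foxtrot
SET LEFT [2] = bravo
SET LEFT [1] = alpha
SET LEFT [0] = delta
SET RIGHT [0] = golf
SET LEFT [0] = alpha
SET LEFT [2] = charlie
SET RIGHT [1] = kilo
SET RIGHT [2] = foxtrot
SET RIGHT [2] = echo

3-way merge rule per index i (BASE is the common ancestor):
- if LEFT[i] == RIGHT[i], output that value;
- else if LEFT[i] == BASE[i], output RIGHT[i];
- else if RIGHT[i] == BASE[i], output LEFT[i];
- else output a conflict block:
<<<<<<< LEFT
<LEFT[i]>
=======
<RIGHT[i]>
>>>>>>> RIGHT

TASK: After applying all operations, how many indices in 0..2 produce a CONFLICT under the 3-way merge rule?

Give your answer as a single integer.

Answer: 2

Derivation:
Final LEFT:  [alpha, alpha, charlie]
Final RIGHT: [golf, kilo, echo]
i=0: BASE=charlie L=alpha R=golf all differ -> CONFLICT
i=1: L=alpha=BASE, R=kilo -> take RIGHT -> kilo
i=2: BASE=india L=charlie R=echo all differ -> CONFLICT
Conflict count: 2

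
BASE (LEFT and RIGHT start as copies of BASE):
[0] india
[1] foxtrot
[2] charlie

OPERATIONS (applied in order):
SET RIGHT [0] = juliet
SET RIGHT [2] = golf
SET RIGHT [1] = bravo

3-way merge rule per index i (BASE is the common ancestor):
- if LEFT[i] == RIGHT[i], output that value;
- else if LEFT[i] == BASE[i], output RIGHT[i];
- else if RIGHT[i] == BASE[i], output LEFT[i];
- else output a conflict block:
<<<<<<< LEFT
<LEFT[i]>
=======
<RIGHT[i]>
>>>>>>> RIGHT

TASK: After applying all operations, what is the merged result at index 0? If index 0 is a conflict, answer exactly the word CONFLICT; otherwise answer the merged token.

Answer: juliet

Derivation:
Final LEFT:  [india, foxtrot, charlie]
Final RIGHT: [juliet, bravo, golf]
i=0: L=india=BASE, R=juliet -> take RIGHT -> juliet
i=1: L=foxtrot=BASE, R=bravo -> take RIGHT -> bravo
i=2: L=charlie=BASE, R=golf -> take RIGHT -> golf
Index 0 -> juliet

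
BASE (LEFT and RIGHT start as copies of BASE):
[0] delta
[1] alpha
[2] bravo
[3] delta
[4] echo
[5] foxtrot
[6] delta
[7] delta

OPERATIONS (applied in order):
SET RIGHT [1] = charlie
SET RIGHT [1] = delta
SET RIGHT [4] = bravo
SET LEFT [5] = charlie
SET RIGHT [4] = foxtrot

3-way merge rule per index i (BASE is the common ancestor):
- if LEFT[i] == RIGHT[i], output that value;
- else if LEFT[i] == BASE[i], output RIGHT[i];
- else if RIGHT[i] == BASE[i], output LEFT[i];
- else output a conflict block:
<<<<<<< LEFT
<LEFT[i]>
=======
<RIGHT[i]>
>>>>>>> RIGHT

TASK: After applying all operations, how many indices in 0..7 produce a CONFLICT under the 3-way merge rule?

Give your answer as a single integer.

Final LEFT:  [delta, alpha, bravo, delta, echo, charlie, delta, delta]
Final RIGHT: [delta, delta, bravo, delta, foxtrot, foxtrot, delta, delta]
i=0: L=delta R=delta -> agree -> delta
i=1: L=alpha=BASE, R=delta -> take RIGHT -> delta
i=2: L=bravo R=bravo -> agree -> bravo
i=3: L=delta R=delta -> agree -> delta
i=4: L=echo=BASE, R=foxtrot -> take RIGHT -> foxtrot
i=5: L=charlie, R=foxtrot=BASE -> take LEFT -> charlie
i=6: L=delta R=delta -> agree -> delta
i=7: L=delta R=delta -> agree -> delta
Conflict count: 0

Answer: 0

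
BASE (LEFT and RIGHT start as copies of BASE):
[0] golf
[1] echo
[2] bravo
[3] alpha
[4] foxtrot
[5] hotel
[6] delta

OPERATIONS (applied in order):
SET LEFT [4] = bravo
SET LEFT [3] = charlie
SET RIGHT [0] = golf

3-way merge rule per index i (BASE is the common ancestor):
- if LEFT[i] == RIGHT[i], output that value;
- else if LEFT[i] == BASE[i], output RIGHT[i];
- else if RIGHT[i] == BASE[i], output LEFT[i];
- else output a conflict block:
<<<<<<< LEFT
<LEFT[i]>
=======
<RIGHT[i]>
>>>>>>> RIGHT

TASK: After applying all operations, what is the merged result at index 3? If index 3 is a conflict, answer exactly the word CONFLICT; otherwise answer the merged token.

Answer: charlie

Derivation:
Final LEFT:  [golf, echo, bravo, charlie, bravo, hotel, delta]
Final RIGHT: [golf, echo, bravo, alpha, foxtrot, hotel, delta]
i=0: L=golf R=golf -> agree -> golf
i=1: L=echo R=echo -> agree -> echo
i=2: L=bravo R=bravo -> agree -> bravo
i=3: L=charlie, R=alpha=BASE -> take LEFT -> charlie
i=4: L=bravo, R=foxtrot=BASE -> take LEFT -> bravo
i=5: L=hotel R=hotel -> agree -> hotel
i=6: L=delta R=delta -> agree -> delta
Index 3 -> charlie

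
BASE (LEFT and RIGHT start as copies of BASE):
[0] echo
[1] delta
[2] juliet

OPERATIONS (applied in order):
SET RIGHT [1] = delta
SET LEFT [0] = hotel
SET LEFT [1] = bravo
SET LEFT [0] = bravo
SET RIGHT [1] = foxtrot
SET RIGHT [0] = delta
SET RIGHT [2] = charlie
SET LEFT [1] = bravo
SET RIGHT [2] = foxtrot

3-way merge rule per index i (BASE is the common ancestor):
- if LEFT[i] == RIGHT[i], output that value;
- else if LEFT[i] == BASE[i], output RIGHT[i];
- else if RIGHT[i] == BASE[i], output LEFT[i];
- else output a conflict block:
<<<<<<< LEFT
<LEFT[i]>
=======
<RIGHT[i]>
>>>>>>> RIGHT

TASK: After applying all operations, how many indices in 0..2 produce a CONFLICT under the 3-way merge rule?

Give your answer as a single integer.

Final LEFT:  [bravo, bravo, juliet]
Final RIGHT: [delta, foxtrot, foxtrot]
i=0: BASE=echo L=bravo R=delta all differ -> CONFLICT
i=1: BASE=delta L=bravo R=foxtrot all differ -> CONFLICT
i=2: L=juliet=BASE, R=foxtrot -> take RIGHT -> foxtrot
Conflict count: 2

Answer: 2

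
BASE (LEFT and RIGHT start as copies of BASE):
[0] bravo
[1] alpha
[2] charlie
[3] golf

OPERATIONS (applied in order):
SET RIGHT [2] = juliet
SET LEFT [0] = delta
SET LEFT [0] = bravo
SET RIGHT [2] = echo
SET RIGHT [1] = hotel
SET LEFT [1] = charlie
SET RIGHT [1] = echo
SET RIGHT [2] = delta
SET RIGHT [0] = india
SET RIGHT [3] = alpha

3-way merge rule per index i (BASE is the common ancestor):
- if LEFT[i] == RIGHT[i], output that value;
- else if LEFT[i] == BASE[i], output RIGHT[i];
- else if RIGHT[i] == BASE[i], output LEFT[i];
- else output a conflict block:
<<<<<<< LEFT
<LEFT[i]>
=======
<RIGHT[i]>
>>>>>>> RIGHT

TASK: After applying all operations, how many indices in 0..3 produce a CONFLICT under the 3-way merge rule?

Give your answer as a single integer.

Answer: 1

Derivation:
Final LEFT:  [bravo, charlie, charlie, golf]
Final RIGHT: [india, echo, delta, alpha]
i=0: L=bravo=BASE, R=india -> take RIGHT -> india
i=1: BASE=alpha L=charlie R=echo all differ -> CONFLICT
i=2: L=charlie=BASE, R=delta -> take RIGHT -> delta
i=3: L=golf=BASE, R=alpha -> take RIGHT -> alpha
Conflict count: 1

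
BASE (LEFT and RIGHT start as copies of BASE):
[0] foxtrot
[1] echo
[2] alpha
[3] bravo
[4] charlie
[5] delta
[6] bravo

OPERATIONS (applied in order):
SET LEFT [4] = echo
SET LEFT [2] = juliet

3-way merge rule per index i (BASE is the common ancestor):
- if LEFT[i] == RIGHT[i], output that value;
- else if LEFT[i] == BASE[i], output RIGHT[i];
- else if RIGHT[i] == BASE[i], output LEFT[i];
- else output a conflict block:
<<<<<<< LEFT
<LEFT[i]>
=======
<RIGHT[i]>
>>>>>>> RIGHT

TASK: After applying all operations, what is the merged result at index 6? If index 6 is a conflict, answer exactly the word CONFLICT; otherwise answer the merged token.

Answer: bravo

Derivation:
Final LEFT:  [foxtrot, echo, juliet, bravo, echo, delta, bravo]
Final RIGHT: [foxtrot, echo, alpha, bravo, charlie, delta, bravo]
i=0: L=foxtrot R=foxtrot -> agree -> foxtrot
i=1: L=echo R=echo -> agree -> echo
i=2: L=juliet, R=alpha=BASE -> take LEFT -> juliet
i=3: L=bravo R=bravo -> agree -> bravo
i=4: L=echo, R=charlie=BASE -> take LEFT -> echo
i=5: L=delta R=delta -> agree -> delta
i=6: L=bravo R=bravo -> agree -> bravo
Index 6 -> bravo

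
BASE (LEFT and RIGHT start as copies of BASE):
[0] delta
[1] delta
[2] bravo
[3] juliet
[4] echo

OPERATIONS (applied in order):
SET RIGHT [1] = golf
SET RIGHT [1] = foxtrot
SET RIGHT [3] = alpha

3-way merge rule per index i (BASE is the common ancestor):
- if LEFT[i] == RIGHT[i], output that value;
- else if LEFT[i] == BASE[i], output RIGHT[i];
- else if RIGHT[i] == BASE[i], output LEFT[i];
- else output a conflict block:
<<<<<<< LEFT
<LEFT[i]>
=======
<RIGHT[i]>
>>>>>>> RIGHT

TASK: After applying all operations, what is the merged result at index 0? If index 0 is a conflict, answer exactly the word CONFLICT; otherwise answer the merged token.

Final LEFT:  [delta, delta, bravo, juliet, echo]
Final RIGHT: [delta, foxtrot, bravo, alpha, echo]
i=0: L=delta R=delta -> agree -> delta
i=1: L=delta=BASE, R=foxtrot -> take RIGHT -> foxtrot
i=2: L=bravo R=bravo -> agree -> bravo
i=3: L=juliet=BASE, R=alpha -> take RIGHT -> alpha
i=4: L=echo R=echo -> agree -> echo
Index 0 -> delta

Answer: delta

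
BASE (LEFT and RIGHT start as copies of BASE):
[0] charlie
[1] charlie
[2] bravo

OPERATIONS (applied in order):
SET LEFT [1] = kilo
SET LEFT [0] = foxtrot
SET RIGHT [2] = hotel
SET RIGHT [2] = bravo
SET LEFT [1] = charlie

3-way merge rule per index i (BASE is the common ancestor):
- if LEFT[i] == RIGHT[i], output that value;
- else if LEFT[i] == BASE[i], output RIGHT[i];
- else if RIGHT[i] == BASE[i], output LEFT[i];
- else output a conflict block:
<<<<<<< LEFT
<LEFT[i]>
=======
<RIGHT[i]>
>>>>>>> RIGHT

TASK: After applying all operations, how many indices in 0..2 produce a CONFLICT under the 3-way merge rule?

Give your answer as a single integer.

Final LEFT:  [foxtrot, charlie, bravo]
Final RIGHT: [charlie, charlie, bravo]
i=0: L=foxtrot, R=charlie=BASE -> take LEFT -> foxtrot
i=1: L=charlie R=charlie -> agree -> charlie
i=2: L=bravo R=bravo -> agree -> bravo
Conflict count: 0

Answer: 0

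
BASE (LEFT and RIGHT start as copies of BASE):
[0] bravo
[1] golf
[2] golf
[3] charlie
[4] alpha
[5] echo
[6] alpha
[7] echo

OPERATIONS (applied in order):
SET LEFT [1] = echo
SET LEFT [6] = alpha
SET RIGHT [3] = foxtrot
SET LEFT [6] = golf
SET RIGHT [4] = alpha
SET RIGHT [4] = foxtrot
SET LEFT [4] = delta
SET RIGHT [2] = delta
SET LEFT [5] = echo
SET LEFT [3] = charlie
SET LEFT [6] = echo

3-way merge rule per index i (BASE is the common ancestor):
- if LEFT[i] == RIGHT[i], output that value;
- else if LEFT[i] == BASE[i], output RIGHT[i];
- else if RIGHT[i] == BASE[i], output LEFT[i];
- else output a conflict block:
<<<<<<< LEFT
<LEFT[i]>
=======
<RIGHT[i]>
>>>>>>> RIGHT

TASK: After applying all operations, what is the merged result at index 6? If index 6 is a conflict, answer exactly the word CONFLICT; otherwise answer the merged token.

Final LEFT:  [bravo, echo, golf, charlie, delta, echo, echo, echo]
Final RIGHT: [bravo, golf, delta, foxtrot, foxtrot, echo, alpha, echo]
i=0: L=bravo R=bravo -> agree -> bravo
i=1: L=echo, R=golf=BASE -> take LEFT -> echo
i=2: L=golf=BASE, R=delta -> take RIGHT -> delta
i=3: L=charlie=BASE, R=foxtrot -> take RIGHT -> foxtrot
i=4: BASE=alpha L=delta R=foxtrot all differ -> CONFLICT
i=5: L=echo R=echo -> agree -> echo
i=6: L=echo, R=alpha=BASE -> take LEFT -> echo
i=7: L=echo R=echo -> agree -> echo
Index 6 -> echo

Answer: echo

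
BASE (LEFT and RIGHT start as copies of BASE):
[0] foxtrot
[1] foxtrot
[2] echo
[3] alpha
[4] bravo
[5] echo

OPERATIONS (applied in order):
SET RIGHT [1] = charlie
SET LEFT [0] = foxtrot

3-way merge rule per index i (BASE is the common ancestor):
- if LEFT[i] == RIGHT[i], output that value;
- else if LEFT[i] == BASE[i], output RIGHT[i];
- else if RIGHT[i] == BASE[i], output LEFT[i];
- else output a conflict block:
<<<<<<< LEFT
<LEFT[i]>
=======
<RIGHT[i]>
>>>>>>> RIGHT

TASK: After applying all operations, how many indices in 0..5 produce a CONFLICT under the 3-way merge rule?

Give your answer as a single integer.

Answer: 0

Derivation:
Final LEFT:  [foxtrot, foxtrot, echo, alpha, bravo, echo]
Final RIGHT: [foxtrot, charlie, echo, alpha, bravo, echo]
i=0: L=foxtrot R=foxtrot -> agree -> foxtrot
i=1: L=foxtrot=BASE, R=charlie -> take RIGHT -> charlie
i=2: L=echo R=echo -> agree -> echo
i=3: L=alpha R=alpha -> agree -> alpha
i=4: L=bravo R=bravo -> agree -> bravo
i=5: L=echo R=echo -> agree -> echo
Conflict count: 0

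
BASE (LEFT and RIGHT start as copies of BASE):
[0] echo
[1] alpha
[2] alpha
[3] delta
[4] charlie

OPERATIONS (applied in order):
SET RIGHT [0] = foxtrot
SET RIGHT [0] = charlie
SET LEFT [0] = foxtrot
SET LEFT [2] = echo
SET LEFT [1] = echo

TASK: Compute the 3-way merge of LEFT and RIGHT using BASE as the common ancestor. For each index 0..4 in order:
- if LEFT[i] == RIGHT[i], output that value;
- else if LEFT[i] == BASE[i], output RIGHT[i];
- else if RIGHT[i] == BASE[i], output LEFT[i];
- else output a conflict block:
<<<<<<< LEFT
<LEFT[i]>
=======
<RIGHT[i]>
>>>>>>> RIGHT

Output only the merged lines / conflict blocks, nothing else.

Final LEFT:  [foxtrot, echo, echo, delta, charlie]
Final RIGHT: [charlie, alpha, alpha, delta, charlie]
i=0: BASE=echo L=foxtrot R=charlie all differ -> CONFLICT
i=1: L=echo, R=alpha=BASE -> take LEFT -> echo
i=2: L=echo, R=alpha=BASE -> take LEFT -> echo
i=3: L=delta R=delta -> agree -> delta
i=4: L=charlie R=charlie -> agree -> charlie

Answer: <<<<<<< LEFT
foxtrot
=======
charlie
>>>>>>> RIGHT
echo
echo
delta
charlie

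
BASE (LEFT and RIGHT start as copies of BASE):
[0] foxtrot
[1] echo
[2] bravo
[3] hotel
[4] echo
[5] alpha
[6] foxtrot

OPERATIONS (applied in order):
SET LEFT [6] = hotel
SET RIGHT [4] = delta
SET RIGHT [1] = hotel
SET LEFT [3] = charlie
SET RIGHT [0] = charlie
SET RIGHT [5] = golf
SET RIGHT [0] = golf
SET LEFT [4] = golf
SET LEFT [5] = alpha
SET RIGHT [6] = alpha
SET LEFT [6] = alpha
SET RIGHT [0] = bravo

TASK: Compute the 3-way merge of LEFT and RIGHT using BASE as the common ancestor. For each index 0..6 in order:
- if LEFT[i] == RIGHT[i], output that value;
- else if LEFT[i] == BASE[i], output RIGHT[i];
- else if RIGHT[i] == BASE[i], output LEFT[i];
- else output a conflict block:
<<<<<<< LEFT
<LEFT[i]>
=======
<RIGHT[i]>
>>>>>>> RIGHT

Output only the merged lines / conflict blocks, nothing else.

Final LEFT:  [foxtrot, echo, bravo, charlie, golf, alpha, alpha]
Final RIGHT: [bravo, hotel, bravo, hotel, delta, golf, alpha]
i=0: L=foxtrot=BASE, R=bravo -> take RIGHT -> bravo
i=1: L=echo=BASE, R=hotel -> take RIGHT -> hotel
i=2: L=bravo R=bravo -> agree -> bravo
i=3: L=charlie, R=hotel=BASE -> take LEFT -> charlie
i=4: BASE=echo L=golf R=delta all differ -> CONFLICT
i=5: L=alpha=BASE, R=golf -> take RIGHT -> golf
i=6: L=alpha R=alpha -> agree -> alpha

Answer: bravo
hotel
bravo
charlie
<<<<<<< LEFT
golf
=======
delta
>>>>>>> RIGHT
golf
alpha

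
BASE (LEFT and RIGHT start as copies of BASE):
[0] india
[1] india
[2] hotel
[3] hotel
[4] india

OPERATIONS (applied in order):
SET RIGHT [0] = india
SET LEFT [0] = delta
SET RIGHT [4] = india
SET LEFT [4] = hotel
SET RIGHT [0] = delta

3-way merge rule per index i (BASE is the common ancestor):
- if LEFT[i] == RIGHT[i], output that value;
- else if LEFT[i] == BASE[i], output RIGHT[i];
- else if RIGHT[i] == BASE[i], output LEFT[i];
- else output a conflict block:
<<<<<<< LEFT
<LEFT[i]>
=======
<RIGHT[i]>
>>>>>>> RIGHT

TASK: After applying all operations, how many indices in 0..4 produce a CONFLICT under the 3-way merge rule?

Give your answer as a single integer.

Answer: 0

Derivation:
Final LEFT:  [delta, india, hotel, hotel, hotel]
Final RIGHT: [delta, india, hotel, hotel, india]
i=0: L=delta R=delta -> agree -> delta
i=1: L=india R=india -> agree -> india
i=2: L=hotel R=hotel -> agree -> hotel
i=3: L=hotel R=hotel -> agree -> hotel
i=4: L=hotel, R=india=BASE -> take LEFT -> hotel
Conflict count: 0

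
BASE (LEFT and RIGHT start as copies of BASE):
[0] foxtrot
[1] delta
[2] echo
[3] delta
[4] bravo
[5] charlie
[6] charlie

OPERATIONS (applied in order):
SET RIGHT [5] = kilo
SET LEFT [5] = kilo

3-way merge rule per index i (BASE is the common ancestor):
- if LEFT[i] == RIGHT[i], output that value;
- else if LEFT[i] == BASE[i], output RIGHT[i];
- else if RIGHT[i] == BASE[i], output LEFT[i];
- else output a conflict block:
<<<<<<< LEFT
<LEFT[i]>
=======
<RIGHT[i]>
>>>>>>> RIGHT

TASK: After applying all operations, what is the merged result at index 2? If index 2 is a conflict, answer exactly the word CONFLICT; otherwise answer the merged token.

Final LEFT:  [foxtrot, delta, echo, delta, bravo, kilo, charlie]
Final RIGHT: [foxtrot, delta, echo, delta, bravo, kilo, charlie]
i=0: L=foxtrot R=foxtrot -> agree -> foxtrot
i=1: L=delta R=delta -> agree -> delta
i=2: L=echo R=echo -> agree -> echo
i=3: L=delta R=delta -> agree -> delta
i=4: L=bravo R=bravo -> agree -> bravo
i=5: L=kilo R=kilo -> agree -> kilo
i=6: L=charlie R=charlie -> agree -> charlie
Index 2 -> echo

Answer: echo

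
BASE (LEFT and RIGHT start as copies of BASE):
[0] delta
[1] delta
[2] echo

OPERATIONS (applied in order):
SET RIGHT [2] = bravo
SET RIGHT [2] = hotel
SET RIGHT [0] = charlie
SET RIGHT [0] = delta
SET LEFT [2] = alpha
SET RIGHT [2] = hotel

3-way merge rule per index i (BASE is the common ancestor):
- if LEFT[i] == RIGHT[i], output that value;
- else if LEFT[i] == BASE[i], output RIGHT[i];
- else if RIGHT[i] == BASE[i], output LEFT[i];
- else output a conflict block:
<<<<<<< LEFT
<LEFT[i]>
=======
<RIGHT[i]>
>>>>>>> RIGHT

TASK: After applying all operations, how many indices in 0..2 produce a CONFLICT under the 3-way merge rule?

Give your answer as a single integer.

Answer: 1

Derivation:
Final LEFT:  [delta, delta, alpha]
Final RIGHT: [delta, delta, hotel]
i=0: L=delta R=delta -> agree -> delta
i=1: L=delta R=delta -> agree -> delta
i=2: BASE=echo L=alpha R=hotel all differ -> CONFLICT
Conflict count: 1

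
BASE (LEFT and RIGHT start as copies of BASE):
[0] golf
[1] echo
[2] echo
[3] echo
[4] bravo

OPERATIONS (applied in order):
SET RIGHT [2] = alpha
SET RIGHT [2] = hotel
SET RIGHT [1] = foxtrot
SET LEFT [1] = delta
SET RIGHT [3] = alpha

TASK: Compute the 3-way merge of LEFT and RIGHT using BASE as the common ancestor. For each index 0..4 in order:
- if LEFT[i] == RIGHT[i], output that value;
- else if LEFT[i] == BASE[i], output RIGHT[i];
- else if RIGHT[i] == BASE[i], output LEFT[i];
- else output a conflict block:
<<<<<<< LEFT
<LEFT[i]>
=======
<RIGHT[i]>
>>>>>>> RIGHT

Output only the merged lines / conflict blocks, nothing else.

Final LEFT:  [golf, delta, echo, echo, bravo]
Final RIGHT: [golf, foxtrot, hotel, alpha, bravo]
i=0: L=golf R=golf -> agree -> golf
i=1: BASE=echo L=delta R=foxtrot all differ -> CONFLICT
i=2: L=echo=BASE, R=hotel -> take RIGHT -> hotel
i=3: L=echo=BASE, R=alpha -> take RIGHT -> alpha
i=4: L=bravo R=bravo -> agree -> bravo

Answer: golf
<<<<<<< LEFT
delta
=======
foxtrot
>>>>>>> RIGHT
hotel
alpha
bravo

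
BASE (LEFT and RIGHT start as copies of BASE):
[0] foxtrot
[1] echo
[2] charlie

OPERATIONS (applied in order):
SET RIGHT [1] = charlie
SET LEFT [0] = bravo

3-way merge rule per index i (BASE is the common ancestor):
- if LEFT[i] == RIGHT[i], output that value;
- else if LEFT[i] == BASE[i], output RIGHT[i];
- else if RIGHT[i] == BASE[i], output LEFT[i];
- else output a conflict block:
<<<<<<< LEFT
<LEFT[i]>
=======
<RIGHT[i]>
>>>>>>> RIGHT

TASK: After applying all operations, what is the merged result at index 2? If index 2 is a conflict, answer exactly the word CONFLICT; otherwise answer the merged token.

Final LEFT:  [bravo, echo, charlie]
Final RIGHT: [foxtrot, charlie, charlie]
i=0: L=bravo, R=foxtrot=BASE -> take LEFT -> bravo
i=1: L=echo=BASE, R=charlie -> take RIGHT -> charlie
i=2: L=charlie R=charlie -> agree -> charlie
Index 2 -> charlie

Answer: charlie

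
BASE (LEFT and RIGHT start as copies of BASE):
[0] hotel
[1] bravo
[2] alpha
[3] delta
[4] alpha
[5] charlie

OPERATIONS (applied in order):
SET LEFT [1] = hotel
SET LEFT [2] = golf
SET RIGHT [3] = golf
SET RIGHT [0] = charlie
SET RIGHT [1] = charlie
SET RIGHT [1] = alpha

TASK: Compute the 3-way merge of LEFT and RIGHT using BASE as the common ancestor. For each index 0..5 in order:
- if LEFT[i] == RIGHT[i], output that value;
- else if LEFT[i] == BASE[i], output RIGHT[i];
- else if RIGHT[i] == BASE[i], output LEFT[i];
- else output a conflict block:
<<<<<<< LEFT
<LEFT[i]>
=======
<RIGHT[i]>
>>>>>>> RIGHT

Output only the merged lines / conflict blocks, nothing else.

Answer: charlie
<<<<<<< LEFT
hotel
=======
alpha
>>>>>>> RIGHT
golf
golf
alpha
charlie

Derivation:
Final LEFT:  [hotel, hotel, golf, delta, alpha, charlie]
Final RIGHT: [charlie, alpha, alpha, golf, alpha, charlie]
i=0: L=hotel=BASE, R=charlie -> take RIGHT -> charlie
i=1: BASE=bravo L=hotel R=alpha all differ -> CONFLICT
i=2: L=golf, R=alpha=BASE -> take LEFT -> golf
i=3: L=delta=BASE, R=golf -> take RIGHT -> golf
i=4: L=alpha R=alpha -> agree -> alpha
i=5: L=charlie R=charlie -> agree -> charlie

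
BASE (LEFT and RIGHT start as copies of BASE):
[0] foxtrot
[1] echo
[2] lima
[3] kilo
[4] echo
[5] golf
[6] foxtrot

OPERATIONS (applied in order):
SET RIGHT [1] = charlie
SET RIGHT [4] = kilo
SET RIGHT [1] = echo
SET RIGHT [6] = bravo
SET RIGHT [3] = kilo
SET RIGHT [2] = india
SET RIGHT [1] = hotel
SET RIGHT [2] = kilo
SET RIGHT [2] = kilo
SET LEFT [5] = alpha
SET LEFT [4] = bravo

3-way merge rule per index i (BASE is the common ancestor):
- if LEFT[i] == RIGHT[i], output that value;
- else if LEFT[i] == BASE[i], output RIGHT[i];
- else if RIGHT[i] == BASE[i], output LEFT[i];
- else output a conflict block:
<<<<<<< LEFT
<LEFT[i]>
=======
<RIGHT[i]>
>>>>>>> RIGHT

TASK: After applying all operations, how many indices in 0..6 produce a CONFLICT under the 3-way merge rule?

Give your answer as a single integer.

Answer: 1

Derivation:
Final LEFT:  [foxtrot, echo, lima, kilo, bravo, alpha, foxtrot]
Final RIGHT: [foxtrot, hotel, kilo, kilo, kilo, golf, bravo]
i=0: L=foxtrot R=foxtrot -> agree -> foxtrot
i=1: L=echo=BASE, R=hotel -> take RIGHT -> hotel
i=2: L=lima=BASE, R=kilo -> take RIGHT -> kilo
i=3: L=kilo R=kilo -> agree -> kilo
i=4: BASE=echo L=bravo R=kilo all differ -> CONFLICT
i=5: L=alpha, R=golf=BASE -> take LEFT -> alpha
i=6: L=foxtrot=BASE, R=bravo -> take RIGHT -> bravo
Conflict count: 1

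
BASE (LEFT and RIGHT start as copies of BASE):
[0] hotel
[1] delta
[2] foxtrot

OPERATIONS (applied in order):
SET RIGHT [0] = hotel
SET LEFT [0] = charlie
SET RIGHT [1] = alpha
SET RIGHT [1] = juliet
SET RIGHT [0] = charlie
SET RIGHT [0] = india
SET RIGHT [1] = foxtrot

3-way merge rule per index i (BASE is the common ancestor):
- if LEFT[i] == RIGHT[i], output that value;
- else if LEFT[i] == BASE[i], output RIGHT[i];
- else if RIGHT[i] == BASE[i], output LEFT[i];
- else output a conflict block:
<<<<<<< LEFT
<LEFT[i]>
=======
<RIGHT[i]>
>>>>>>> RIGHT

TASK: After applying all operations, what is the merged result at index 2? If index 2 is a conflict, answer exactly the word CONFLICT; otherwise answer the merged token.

Answer: foxtrot

Derivation:
Final LEFT:  [charlie, delta, foxtrot]
Final RIGHT: [india, foxtrot, foxtrot]
i=0: BASE=hotel L=charlie R=india all differ -> CONFLICT
i=1: L=delta=BASE, R=foxtrot -> take RIGHT -> foxtrot
i=2: L=foxtrot R=foxtrot -> agree -> foxtrot
Index 2 -> foxtrot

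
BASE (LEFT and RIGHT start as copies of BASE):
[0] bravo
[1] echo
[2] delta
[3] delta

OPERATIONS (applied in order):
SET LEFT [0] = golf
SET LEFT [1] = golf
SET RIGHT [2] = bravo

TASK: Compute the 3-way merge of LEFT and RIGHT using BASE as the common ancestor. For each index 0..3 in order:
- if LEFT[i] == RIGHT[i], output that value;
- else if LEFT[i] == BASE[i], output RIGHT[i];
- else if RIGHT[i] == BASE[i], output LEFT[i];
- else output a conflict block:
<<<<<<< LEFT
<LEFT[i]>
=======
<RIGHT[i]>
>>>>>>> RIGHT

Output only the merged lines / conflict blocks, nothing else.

Final LEFT:  [golf, golf, delta, delta]
Final RIGHT: [bravo, echo, bravo, delta]
i=0: L=golf, R=bravo=BASE -> take LEFT -> golf
i=1: L=golf, R=echo=BASE -> take LEFT -> golf
i=2: L=delta=BASE, R=bravo -> take RIGHT -> bravo
i=3: L=delta R=delta -> agree -> delta

Answer: golf
golf
bravo
delta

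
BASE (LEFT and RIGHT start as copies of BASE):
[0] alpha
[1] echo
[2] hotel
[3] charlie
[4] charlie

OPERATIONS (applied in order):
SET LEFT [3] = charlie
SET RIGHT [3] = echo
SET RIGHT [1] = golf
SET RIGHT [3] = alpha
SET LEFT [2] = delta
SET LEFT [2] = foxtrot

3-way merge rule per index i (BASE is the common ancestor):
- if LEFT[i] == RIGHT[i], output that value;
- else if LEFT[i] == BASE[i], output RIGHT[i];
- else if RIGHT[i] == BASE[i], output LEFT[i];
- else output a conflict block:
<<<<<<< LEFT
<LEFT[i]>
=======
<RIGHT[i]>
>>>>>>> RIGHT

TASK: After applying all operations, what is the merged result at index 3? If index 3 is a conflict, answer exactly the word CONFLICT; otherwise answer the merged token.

Final LEFT:  [alpha, echo, foxtrot, charlie, charlie]
Final RIGHT: [alpha, golf, hotel, alpha, charlie]
i=0: L=alpha R=alpha -> agree -> alpha
i=1: L=echo=BASE, R=golf -> take RIGHT -> golf
i=2: L=foxtrot, R=hotel=BASE -> take LEFT -> foxtrot
i=3: L=charlie=BASE, R=alpha -> take RIGHT -> alpha
i=4: L=charlie R=charlie -> agree -> charlie
Index 3 -> alpha

Answer: alpha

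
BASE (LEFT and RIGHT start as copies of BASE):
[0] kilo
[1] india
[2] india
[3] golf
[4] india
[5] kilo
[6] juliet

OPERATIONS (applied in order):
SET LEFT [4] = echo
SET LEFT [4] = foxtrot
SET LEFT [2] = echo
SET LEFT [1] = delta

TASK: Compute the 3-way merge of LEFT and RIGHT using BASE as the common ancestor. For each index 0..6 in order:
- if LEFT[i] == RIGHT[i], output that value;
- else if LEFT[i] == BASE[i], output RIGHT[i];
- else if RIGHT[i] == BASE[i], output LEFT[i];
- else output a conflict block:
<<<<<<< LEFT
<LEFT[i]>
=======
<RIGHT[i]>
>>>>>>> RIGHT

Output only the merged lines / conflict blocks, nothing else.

Answer: kilo
delta
echo
golf
foxtrot
kilo
juliet

Derivation:
Final LEFT:  [kilo, delta, echo, golf, foxtrot, kilo, juliet]
Final RIGHT: [kilo, india, india, golf, india, kilo, juliet]
i=0: L=kilo R=kilo -> agree -> kilo
i=1: L=delta, R=india=BASE -> take LEFT -> delta
i=2: L=echo, R=india=BASE -> take LEFT -> echo
i=3: L=golf R=golf -> agree -> golf
i=4: L=foxtrot, R=india=BASE -> take LEFT -> foxtrot
i=5: L=kilo R=kilo -> agree -> kilo
i=6: L=juliet R=juliet -> agree -> juliet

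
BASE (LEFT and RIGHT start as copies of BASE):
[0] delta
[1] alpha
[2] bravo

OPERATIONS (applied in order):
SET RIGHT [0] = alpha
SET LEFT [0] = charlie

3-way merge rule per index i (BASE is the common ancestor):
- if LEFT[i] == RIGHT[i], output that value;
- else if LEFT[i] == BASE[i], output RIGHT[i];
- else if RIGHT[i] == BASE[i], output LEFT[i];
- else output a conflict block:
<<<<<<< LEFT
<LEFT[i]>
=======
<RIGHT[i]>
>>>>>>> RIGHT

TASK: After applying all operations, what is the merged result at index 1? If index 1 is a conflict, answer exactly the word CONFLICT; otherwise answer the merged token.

Answer: alpha

Derivation:
Final LEFT:  [charlie, alpha, bravo]
Final RIGHT: [alpha, alpha, bravo]
i=0: BASE=delta L=charlie R=alpha all differ -> CONFLICT
i=1: L=alpha R=alpha -> agree -> alpha
i=2: L=bravo R=bravo -> agree -> bravo
Index 1 -> alpha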